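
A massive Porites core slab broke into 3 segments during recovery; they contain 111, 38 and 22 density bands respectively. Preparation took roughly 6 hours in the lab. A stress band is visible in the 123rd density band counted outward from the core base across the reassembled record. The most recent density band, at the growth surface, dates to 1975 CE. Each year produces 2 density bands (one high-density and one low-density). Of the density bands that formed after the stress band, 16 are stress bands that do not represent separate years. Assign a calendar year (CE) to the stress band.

1959 CE

Total density bands = 111 + 38 + 22 = 171.
Between density band 123 and the growth surface there are 171 − 123 = 48 density bands.
48 − 16 false = 32 true density bands after the stress band.
Dividing by 2 density bands per year: 32 / 2 = 16 years.
The density band at the growth surface is 1975 CE, so the stress band dates to 1975 − 16 = 1959 CE.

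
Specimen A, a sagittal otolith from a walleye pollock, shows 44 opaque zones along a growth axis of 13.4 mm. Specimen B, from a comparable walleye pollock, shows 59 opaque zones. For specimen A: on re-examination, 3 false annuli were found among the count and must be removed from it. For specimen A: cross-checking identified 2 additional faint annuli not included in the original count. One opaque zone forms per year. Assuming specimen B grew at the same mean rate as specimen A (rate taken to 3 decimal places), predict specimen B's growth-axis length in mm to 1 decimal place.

Specimen A: correcting the raw count gives 44 − 3 + 2 = 43 true opaque zones.
A: 13.4 mm over 43 years gives 13.4 / 43 ≈ 0.312 mm/year.
B's length ≈ 0.312 × 59 = 18.4 mm.

18.4 mm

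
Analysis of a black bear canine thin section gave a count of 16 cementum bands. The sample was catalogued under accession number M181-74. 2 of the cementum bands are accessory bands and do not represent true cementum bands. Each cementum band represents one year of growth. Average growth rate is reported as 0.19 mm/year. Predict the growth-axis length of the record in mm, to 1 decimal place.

2.7 mm

Correcting the raw count gives 16 − 2 = 14 true cementum bands.
Predicted length = 0.19 mm/year × 14 years = 2.7 mm.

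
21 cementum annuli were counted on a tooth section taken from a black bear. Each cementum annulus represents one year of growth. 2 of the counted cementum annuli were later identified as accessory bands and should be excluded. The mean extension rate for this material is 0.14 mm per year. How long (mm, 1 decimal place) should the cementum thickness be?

True cementum annulus count = 21 − 2 = 19.
Length ≈ 0.14 × 19 = 2.7 mm.

2.7 mm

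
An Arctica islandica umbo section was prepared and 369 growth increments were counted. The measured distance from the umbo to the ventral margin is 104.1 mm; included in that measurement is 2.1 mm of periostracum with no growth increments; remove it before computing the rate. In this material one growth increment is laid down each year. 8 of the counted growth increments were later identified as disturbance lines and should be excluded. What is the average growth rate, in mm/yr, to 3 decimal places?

True growth increment count = 369 − 8 = 361.
Removing the 2.1 mm offcut leaves 104.1 − 2.1 = 102.0 mm.
Mean rate = 102.0 mm / 361 years ≈ 0.283 mm/yr.

0.283 mm/yr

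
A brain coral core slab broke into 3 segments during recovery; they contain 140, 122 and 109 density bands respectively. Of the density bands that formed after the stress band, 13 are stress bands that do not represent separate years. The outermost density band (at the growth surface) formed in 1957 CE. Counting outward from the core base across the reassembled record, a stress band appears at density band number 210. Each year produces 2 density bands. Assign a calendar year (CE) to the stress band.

1883 CE

Total density bands = 140 + 122 + 109 = 371.
Between density band 210 and the growth surface there are 371 − 210 = 161 density bands.
Excluding 13 false density bands: 161 − 13 = 148.
With 2 density bands per year, 148 / 2 = 74 years.
Counting back 74 years from 1957 CE places the stress band in 1957 − 74 = 1883 CE.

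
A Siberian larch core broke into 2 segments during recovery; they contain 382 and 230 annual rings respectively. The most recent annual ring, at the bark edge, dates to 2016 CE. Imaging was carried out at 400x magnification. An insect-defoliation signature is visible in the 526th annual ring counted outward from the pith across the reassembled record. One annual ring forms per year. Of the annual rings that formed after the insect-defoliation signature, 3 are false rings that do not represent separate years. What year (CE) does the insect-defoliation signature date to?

1933 CE

Total annual rings = 382 + 230 = 612.
Between annual ring 526 and the bark edge there are 612 − 526 = 86 annual rings.
Removing the 3 false annual rings leaves 86 − 3 = 83 true annual rings beyond the insect-defoliation signature.
2016 − 83 = 1933 CE.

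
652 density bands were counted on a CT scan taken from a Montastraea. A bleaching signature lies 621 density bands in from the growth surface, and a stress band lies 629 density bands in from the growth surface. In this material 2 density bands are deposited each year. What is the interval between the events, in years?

629 − 621 = 8 density bands lie between the two events.
8 density bands at 2 per year is 8 / 2 = 4 years.

4 yr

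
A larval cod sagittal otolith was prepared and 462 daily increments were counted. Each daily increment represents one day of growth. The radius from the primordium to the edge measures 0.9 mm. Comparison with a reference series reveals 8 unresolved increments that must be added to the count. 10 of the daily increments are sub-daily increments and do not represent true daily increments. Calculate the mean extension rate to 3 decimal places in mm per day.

0.002 mm per day

After corrections the count is 462 − 10 + 8 = 460 daily increments.
0.9 mm over 460 days gives 0.9 / 460 ≈ 0.002 mm per day.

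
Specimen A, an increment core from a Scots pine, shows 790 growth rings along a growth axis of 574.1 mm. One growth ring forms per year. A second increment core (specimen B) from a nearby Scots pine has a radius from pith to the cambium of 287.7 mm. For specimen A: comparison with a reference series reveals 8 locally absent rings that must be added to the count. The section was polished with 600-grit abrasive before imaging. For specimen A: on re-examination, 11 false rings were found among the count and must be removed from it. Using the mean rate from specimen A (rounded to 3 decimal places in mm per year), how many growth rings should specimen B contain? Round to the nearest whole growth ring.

395 growth rings

Specimen A: adjusted count: 790 − 11 + 8 = 787 growth rings.
A: Extension rate ≈ 574.1 / 787 = 0.729 mm/yr.
For B, 287.7 / 0.729 = 394.65 years ≈ 395 growth rings.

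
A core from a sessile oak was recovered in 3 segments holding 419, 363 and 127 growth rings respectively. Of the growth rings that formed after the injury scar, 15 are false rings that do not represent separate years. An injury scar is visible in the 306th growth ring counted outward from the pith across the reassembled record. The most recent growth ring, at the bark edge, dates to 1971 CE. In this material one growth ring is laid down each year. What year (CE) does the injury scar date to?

1383 CE

Total growth rings = 419 + 363 + 127 = 909.
The injury scar sits at growth ring 306 from the pith, so 909 − 306 = 603 growth rings formed after it.
603 − 15 false = 588 true growth rings after the injury scar.
Counting back 588 years from 1971 CE places the injury scar in 1971 − 588 = 1383 CE.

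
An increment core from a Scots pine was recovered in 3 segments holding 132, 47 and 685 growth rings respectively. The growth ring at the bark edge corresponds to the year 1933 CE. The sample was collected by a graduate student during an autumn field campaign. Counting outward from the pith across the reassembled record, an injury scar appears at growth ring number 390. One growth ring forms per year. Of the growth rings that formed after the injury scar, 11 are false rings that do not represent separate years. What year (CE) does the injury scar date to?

1470 CE

Total growth rings = 132 + 47 + 685 = 864.
The injury scar sits at growth ring 390 from the pith, so 864 − 390 = 474 growth rings formed after it.
474 − 11 false = 463 true growth rings after the injury scar.
Counting back 463 years from 1933 CE places the injury scar in 1933 − 463 = 1470 CE.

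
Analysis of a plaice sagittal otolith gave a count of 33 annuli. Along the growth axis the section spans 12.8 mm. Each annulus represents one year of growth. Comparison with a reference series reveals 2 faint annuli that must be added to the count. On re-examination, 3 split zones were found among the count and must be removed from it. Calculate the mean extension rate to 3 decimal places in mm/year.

After corrections the count is 33 − 3 + 2 = 32 annuli.
Mean rate = 12.8 mm / 32 years ≈ 0.400 mm/year.

0.400 mm/year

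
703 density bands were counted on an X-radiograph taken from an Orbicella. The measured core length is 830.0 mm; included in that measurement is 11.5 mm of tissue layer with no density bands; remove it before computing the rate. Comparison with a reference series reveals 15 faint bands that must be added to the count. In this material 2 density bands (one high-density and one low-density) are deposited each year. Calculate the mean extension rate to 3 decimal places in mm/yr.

2.280 mm/yr

Correcting the raw count gives 703 + 15 = 718 true density bands.
Dividing by 2 density bands per year: 718 / 2 = 359 years.
Removing the 11.5 mm offcut leaves 830.0 − 11.5 = 818.5 mm.
818.5 mm over 359 years gives 818.5 / 359 ≈ 2.280 mm/yr.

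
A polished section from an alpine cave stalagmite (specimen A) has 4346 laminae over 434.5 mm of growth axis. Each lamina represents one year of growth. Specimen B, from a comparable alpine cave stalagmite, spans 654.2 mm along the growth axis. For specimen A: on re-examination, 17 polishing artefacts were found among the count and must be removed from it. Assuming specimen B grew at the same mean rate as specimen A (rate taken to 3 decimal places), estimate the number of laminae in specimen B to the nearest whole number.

6542 laminae

Specimen A: adjusted count: 4346 − 17 = 4329 laminae.
A: Mean rate = 434.5 mm / 4329 years ≈ 0.100 mm/yr.
For B, 654.2 / 0.100 = 6542.00 years ≈ 6542 laminae.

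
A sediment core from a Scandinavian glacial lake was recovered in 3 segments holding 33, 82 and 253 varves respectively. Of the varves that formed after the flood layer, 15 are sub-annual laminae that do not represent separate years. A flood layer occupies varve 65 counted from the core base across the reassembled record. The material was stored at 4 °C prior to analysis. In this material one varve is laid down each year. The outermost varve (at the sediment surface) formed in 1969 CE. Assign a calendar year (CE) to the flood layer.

Total varves = 33 + 82 + 253 = 368.
Between varve 65 and the sediment surface there are 368 − 65 = 303 varves.
Excluding 15 false varves: 303 − 15 = 288.
The varve at the sediment surface is 1969 CE, so the flood layer dates to 1969 − 288 = 1681 CE.

1681 CE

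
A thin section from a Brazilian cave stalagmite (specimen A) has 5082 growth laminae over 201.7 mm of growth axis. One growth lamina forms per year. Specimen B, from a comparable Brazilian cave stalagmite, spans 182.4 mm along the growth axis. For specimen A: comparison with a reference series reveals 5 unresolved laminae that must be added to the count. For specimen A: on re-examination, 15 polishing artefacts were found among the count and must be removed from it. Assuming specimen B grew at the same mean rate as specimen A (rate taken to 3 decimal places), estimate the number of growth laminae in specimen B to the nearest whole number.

4560 growth laminae

Specimen A: correcting the raw count gives 5082 − 15 + 5 = 5072 true growth laminae.
A: 201.7 mm over 5072 years gives 201.7 / 5072 ≈ 0.040 mm/yr.
For B, 182.4 / 0.040 = 4560.00 years ≈ 4560 growth laminae.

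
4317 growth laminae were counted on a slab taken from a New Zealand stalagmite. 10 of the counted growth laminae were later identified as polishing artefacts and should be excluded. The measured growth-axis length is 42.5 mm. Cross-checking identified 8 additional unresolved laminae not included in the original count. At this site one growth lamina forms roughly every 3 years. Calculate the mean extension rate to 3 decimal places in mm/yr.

Adjusted count: 4317 − 10 + 8 = 4315 growth laminae.
Multiplying by 3 years per growth lamina: 4315 × 3 = 12945 years.
Mean rate = 42.5 mm / 12945 years ≈ 0.003 mm/yr.

0.003 mm/yr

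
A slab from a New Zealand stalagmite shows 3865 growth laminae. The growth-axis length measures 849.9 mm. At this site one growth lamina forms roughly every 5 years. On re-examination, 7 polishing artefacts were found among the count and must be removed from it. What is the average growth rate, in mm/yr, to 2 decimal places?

0.04 mm/yr

True growth lamina count = 3865 − 7 = 3858.
At 5 years per growth lamina, 3858 × 5 = 19290 years.
Extension rate ≈ 849.9 / 19290 = 0.04 mm/yr.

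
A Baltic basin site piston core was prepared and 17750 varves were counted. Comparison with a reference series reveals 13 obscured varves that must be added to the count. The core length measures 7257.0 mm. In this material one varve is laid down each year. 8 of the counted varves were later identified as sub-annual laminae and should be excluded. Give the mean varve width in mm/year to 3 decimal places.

0.409 mm/year

True varve count = 17750 − 8 + 13 = 17755.
7257.0 mm over 17755 years gives 7257.0 / 17755 ≈ 0.409 mm/year.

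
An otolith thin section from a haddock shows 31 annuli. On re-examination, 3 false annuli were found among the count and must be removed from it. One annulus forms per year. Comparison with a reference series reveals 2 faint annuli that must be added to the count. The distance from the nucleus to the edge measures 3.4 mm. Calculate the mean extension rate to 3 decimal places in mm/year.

0.113 mm/year

After corrections the count is 31 − 3 + 2 = 30 annuli.
Extension rate ≈ 3.4 / 30 = 0.113 mm/year.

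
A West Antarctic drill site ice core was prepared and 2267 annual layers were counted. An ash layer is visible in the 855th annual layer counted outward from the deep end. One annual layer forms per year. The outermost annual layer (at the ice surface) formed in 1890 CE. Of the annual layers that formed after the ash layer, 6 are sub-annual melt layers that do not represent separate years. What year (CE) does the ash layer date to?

484 CE

2267 − 855 = 1412 annual layers lie beyond the ash layer toward the ice surface.
1412 − 6 false = 1406 true annual layers after the ash layer.
The annual layer at the ice surface is 1890 CE, so the ash layer dates to 1890 − 1406 = 484 CE.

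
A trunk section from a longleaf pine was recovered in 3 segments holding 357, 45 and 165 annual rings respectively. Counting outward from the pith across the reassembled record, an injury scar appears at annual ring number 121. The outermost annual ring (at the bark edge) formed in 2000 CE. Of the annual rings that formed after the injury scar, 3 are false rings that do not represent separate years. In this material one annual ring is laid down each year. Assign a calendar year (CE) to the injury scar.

Total annual rings = 357 + 45 + 165 = 567.
567 − 121 = 446 annual rings lie beyond the injury scar toward the bark edge.
Removing the 3 false annual rings leaves 446 − 3 = 443 true annual rings beyond the injury scar.
2000 − 443 = 1557 CE.

1557 CE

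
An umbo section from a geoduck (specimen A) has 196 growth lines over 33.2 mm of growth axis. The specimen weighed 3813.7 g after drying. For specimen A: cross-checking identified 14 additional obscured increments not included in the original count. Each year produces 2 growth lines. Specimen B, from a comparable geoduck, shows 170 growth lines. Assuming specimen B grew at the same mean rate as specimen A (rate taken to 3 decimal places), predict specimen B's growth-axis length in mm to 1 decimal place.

Specimen A: after corrections the count is 196 + 14 = 210 growth lines.
Specimen A: with 2 growth lines per year, 210 / 2 = 105 years.
A: Extension rate ≈ 33.2 / 105 = 0.316 mm/year.
Specimen B: dividing by 2 growth lines per year: 170 / 2 = 85 years. Length of B = 0.316 × 85 = 26.9 mm.

26.9 mm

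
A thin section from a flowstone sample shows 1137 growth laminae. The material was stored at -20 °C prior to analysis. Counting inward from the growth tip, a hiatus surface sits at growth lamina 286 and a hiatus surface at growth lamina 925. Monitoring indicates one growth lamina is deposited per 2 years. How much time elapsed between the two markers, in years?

1278 years

925 − 286 = 639 growth laminae lie between the two events.
At 2 years per growth lamina, 639 × 2 = 1278 years.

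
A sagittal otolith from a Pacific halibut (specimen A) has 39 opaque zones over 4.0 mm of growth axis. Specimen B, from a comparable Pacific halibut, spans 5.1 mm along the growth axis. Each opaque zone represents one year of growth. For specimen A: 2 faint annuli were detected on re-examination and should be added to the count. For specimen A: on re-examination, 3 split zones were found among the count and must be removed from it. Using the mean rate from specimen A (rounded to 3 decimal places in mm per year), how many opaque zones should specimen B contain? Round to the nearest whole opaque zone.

Specimen A: true opaque zone count = 39 − 3 + 2 = 38.
A: Mean rate = 4.0 mm / 38 years ≈ 0.105 mm per year.
For B, 5.1 / 0.105 = 48.57 years ≈ 49 opaque zones.

49 opaque zones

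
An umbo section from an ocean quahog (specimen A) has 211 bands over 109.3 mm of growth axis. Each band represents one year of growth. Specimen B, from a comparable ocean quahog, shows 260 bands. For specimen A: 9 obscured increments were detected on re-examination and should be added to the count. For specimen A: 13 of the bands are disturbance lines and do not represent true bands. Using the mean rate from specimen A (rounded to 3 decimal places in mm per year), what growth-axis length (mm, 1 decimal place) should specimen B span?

Specimen A: adjusted count: 211 − 13 + 9 = 207 bands.
A: Mean rate = 109.3 mm / 207 years ≈ 0.528 mm per year.
For B, 0.528 mm/year × 260 years = 137.3 mm.

137.3 mm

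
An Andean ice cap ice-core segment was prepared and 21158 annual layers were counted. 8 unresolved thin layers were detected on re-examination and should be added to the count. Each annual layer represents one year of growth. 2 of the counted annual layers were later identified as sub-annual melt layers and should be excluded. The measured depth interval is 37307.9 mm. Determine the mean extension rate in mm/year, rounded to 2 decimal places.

True annual layer count = 21158 − 2 + 8 = 21164.
Mean rate = 37307.9 mm / 21164 years ≈ 1.76 mm/year.

1.76 mm/year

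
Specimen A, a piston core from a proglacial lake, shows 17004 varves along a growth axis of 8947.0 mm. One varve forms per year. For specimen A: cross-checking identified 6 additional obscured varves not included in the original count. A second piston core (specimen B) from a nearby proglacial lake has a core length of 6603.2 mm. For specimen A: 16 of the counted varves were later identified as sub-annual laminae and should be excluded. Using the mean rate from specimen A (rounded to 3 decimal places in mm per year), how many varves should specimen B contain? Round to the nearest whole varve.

12554 varves

Specimen A: true varve count = 17004 − 16 + 6 = 16994.
A: 8947.0 mm over 16994 years gives 8947.0 / 16994 ≈ 0.526 mm/year.
For B, 6603.2 / 0.526 = 12553.61 years ≈ 12554 varves.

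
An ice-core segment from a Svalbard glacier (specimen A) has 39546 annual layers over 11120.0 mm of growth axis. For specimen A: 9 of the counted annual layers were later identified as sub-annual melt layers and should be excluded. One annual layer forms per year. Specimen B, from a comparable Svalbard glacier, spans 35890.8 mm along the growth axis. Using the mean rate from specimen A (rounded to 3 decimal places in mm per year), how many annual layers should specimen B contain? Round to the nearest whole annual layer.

Specimen A: adjusted count: 39546 − 9 = 39537 annual layers.
A: 11120.0 mm over 39537 years gives 11120.0 / 39537 ≈ 0.281 mm/yr.
B spans 35890.8 / 0.281 = 127725.27 years ≈ 127725 annual layers.

127725 annual layers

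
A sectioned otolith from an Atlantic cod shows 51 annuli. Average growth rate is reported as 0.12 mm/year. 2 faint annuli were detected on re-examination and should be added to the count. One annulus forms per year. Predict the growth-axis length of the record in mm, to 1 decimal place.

6.4 mm

Correcting the raw count gives 51 + 2 = 53 true annuli.
Predicted length = 0.12 mm/year × 53 years = 6.4 mm.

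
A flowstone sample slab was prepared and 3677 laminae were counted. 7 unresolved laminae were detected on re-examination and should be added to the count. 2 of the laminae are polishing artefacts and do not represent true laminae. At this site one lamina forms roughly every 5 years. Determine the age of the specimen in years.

18410 yr

Correcting the raw count gives 3677 − 2 + 7 = 3682 true laminae.
At 5 years per lamina, 3682 × 5 = 18410 years.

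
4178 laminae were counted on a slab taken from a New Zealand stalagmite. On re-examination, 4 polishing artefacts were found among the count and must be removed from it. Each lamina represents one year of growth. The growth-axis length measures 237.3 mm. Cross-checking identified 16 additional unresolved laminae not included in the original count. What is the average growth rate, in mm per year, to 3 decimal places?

Correcting the raw count gives 4178 − 4 + 16 = 4190 true laminae.
237.3 mm over 4190 years gives 237.3 / 4190 ≈ 0.057 mm per year.

0.057 mm per year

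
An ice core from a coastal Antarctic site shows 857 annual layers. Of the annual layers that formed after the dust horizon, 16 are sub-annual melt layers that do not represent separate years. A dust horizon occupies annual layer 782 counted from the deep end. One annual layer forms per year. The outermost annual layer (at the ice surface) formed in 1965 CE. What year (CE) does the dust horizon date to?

Between annual layer 782 and the ice surface there are 857 − 782 = 75 annual layers.
Excluding 16 false annual layers: 75 − 16 = 59.
Counting back 59 years from 1965 CE places the dust horizon in 1965 − 59 = 1906 CE.

1906 CE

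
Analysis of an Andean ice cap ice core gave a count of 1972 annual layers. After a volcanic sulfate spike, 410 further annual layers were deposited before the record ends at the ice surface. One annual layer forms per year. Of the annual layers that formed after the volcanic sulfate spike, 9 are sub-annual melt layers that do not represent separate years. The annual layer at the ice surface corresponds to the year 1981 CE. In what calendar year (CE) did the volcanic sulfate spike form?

1580 CE

410 annual layers formed after the volcanic sulfate spike.
Removing the 9 false annual layers leaves 410 − 9 = 401 true annual layers beyond the volcanic sulfate spike.
1981 − 401 = 1580 CE.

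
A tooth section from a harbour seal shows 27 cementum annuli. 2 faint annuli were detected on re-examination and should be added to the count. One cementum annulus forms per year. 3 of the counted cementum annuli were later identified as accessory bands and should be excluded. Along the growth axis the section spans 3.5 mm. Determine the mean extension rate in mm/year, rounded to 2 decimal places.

Adjusted count: 27 − 3 + 2 = 26 cementum annuli.
3.5 mm over 26 years gives 3.5 / 26 ≈ 0.13 mm/year.

0.13 mm/year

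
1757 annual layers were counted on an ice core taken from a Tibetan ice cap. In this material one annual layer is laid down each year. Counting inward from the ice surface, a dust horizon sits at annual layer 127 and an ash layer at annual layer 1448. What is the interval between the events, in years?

1321 years

The two markers are separated by 1448 − 127 = 1321 annual layers.
At one annual layer per year, 1321 years elapsed between them.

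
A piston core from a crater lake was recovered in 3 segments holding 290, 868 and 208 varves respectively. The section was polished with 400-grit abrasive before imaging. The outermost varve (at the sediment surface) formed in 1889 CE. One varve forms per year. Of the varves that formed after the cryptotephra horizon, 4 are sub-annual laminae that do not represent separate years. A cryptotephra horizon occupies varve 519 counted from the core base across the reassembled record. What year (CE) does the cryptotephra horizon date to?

Total varves = 290 + 868 + 208 = 1366.
1366 − 519 = 847 varves lie beyond the cryptotephra horizon toward the sediment surface.
Excluding 4 false varves: 847 − 4 = 843.
1889 − 843 = 1046 CE.

1046 CE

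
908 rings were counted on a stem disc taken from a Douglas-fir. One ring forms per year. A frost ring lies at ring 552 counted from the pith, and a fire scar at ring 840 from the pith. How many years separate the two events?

The two markers are separated by 840 − 552 = 288 rings.
At one ring per year, 288 years elapsed between them.

288 years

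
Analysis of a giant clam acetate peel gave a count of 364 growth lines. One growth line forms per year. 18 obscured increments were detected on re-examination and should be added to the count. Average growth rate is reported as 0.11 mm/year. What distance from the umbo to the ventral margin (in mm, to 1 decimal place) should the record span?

42.0 mm

True growth line count = 364 + 18 = 382.
Length ≈ 0.11 × 382 = 42.0 mm.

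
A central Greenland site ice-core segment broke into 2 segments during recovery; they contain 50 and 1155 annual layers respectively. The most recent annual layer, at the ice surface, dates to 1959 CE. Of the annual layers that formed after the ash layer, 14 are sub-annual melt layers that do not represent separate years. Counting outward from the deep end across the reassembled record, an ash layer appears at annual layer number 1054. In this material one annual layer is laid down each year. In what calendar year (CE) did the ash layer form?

Total annual layers = 50 + 1155 = 1205.
1205 − 1054 = 151 annual layers lie beyond the ash layer toward the ice surface.
151 − 14 false = 137 true annual layers after the ash layer.
Counting back 137 years from 1959 CE places the ash layer in 1959 − 137 = 1822 CE.

1822 CE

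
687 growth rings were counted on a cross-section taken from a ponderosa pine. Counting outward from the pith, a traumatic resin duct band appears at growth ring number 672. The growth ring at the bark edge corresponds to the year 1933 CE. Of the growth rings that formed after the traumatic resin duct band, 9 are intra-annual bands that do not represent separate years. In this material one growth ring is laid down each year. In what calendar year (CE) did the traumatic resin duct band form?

1927 CE

The traumatic resin duct band sits at growth ring 672 from the pith, so 687 − 672 = 15 growth rings formed after it.
Removing the 9 false growth rings leaves 15 − 9 = 6 true growth rings beyond the traumatic resin duct band.
Counting back 6 years from 1933 CE places the traumatic resin duct band in 1933 − 6 = 1927 CE.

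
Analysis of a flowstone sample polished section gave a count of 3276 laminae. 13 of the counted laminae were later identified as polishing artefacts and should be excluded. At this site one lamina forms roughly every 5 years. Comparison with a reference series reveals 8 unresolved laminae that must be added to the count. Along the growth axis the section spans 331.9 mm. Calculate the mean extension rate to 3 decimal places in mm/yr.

0.020 mm/yr

Adjusted count: 3276 − 13 + 8 = 3271 laminae.
At 5 years per lamina, 3271 × 5 = 16355 years.
Mean rate = 331.9 mm / 16355 years ≈ 0.020 mm/yr.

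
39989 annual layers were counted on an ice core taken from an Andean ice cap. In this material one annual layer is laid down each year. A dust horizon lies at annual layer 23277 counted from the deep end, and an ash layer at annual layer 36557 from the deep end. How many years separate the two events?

13280 years

36557 − 23277 = 13280 annual layers lie between the two events.
At one annual layer per year, 13280 years elapsed between them.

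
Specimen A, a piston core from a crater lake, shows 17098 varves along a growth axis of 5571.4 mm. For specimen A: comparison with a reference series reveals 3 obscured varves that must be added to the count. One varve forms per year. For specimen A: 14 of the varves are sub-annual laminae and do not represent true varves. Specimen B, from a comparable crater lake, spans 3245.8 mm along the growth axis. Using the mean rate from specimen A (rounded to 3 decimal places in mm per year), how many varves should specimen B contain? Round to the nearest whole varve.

Specimen A: after corrections the count is 17098 − 14 + 3 = 17087 varves.
A: Extension rate ≈ 5571.4 / 17087 = 0.326 mm per year.
Specimen B: 3245.8 mm / 0.326 mm per year = 9956.44 years ≈ 9956 varves.

9956 varves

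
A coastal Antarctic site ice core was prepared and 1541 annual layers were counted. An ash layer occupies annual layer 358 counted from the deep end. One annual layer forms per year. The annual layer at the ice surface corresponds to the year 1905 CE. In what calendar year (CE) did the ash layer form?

722 CE

Between annual layer 358 and the ice surface there are 1541 − 358 = 1183 annual layers.
Counting back 1183 years from 1905 CE places the ash layer in 1905 − 1183 = 722 CE.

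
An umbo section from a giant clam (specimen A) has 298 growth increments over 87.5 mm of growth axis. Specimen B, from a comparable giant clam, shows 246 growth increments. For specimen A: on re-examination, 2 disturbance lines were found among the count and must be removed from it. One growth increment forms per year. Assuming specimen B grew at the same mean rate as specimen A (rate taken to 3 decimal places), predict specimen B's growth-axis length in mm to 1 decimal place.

72.8 mm

Specimen A: true growth increment count = 298 − 2 = 296.
A: Extension rate ≈ 87.5 / 296 = 0.296 mm per year.
For B, 0.296 mm/year × 246 years = 72.8 mm.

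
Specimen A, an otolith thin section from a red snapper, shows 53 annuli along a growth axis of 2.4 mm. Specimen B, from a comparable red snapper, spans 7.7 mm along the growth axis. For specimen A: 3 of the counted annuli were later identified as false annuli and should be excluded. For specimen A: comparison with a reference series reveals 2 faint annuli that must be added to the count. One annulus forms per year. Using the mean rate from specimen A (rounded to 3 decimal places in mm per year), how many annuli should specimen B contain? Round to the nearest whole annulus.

167 annuli

Specimen A: correcting the raw count gives 53 − 3 + 2 = 52 true annuli.
A: Extension rate ≈ 2.4 / 52 = 0.046 mm per year.
For B, 7.7 / 0.046 = 167.39 years ≈ 167 annuli.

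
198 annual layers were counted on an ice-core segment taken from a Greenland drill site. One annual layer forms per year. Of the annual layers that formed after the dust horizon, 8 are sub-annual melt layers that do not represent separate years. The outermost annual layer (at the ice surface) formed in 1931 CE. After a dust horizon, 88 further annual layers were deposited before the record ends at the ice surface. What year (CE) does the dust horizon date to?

88 annual layers post-date the dust horizon.
88 − 8 false = 80 true annual layers after the dust horizon.
The annual layer at the ice surface is 1931 CE, so the dust horizon dates to 1931 − 80 = 1851 CE.

1851 CE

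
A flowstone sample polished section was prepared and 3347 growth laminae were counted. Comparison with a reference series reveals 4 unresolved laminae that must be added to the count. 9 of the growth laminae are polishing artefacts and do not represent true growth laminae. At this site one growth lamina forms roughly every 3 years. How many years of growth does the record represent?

10026 yr

Correcting the raw count gives 3347 − 9 + 4 = 3342 true growth laminae.
At 3 years per growth lamina, 3342 × 3 = 10026 years.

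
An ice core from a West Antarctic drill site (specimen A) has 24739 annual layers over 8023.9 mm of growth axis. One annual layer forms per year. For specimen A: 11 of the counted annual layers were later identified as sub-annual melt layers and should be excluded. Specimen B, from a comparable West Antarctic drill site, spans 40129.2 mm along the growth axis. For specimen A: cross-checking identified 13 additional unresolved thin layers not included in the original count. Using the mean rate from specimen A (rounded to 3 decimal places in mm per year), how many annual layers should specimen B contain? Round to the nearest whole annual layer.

123856 annual layers

Specimen A: after corrections the count is 24739 − 11 + 13 = 24741 annual layers.
A: Mean rate = 8023.9 mm / 24741 years ≈ 0.324 mm per year.
For B, 40129.2 / 0.324 = 123855.56 years ≈ 123856 annual layers.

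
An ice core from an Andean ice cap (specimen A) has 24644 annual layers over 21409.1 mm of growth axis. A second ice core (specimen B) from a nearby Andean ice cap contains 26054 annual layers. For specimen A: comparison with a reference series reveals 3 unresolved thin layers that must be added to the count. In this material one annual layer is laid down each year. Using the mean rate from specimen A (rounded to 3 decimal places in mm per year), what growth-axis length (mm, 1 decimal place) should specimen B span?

22640.9 mm

Specimen A: correcting the raw count gives 24644 + 3 = 24647 true annual layers.
A: Mean rate = 21409.1 mm / 24647 years ≈ 0.869 mm/year.
Length of B = 0.869 × 26054 = 22640.9 mm.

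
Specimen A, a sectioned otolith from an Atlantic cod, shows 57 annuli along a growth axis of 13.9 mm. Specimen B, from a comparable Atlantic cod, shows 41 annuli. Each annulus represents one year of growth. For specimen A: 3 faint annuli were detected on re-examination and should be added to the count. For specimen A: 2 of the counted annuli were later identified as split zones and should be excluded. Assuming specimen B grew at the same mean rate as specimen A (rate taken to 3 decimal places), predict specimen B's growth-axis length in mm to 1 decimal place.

9.8 mm

Specimen A: after corrections the count is 57 − 2 + 3 = 58 annuli.
A: Mean rate = 13.9 mm / 58 years ≈ 0.240 mm per year.
Length of B = 0.240 × 41 = 9.8 mm.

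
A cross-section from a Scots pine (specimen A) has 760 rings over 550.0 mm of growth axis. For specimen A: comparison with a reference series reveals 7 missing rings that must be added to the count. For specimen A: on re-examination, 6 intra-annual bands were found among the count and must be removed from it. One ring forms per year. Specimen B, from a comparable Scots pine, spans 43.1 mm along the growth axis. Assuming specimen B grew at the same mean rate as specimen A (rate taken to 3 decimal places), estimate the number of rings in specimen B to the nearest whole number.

60 rings

Specimen A: after corrections the count is 760 − 6 + 7 = 761 rings.
A: Extension rate ≈ 550.0 / 761 = 0.723 mm per year.
Specimen B: 43.1 mm / 0.723 mm per year = 59.61 years ≈ 60 rings.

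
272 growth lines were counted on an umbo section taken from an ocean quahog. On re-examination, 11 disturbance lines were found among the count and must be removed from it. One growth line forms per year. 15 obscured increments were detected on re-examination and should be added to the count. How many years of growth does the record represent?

Adjusted count: 272 − 11 + 15 = 276 growth lines.
At one growth line per year, that is 276 years.

276 yr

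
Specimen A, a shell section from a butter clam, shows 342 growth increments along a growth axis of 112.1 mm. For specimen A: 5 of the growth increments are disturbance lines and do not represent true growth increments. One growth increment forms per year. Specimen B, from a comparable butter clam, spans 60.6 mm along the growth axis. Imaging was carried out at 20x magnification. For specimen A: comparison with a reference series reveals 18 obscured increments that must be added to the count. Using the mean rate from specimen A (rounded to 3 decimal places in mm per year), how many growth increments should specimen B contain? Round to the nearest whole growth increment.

192 growth increments

Specimen A: true growth increment count = 342 − 5 + 18 = 355.
A: 112.1 mm over 355 years gives 112.1 / 355 ≈ 0.316 mm/yr.
For B, 60.6 / 0.316 = 191.77 years ≈ 192 growth increments.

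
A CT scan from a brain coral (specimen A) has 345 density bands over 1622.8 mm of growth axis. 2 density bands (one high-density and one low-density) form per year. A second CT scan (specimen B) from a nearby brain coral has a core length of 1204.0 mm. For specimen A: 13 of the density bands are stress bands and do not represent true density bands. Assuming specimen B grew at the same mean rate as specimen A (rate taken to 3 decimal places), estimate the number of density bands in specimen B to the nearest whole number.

246 density bands

Specimen A: true density band count = 345 − 13 = 332.
Specimen A: dividing by 2 density bands per year: 332 / 2 = 166 years.
A: 1622.8 mm over 166 years gives 1622.8 / 166 ≈ 9.776 mm per year.
B spans 1204.0 / 9.776 = 123.16 years; at 2 density bands per year that is 123.16 × 2 ≈ 246 density bands.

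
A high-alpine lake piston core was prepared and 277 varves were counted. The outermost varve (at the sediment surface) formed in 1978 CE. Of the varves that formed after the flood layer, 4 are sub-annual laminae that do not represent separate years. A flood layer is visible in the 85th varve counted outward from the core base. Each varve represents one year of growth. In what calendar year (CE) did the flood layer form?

1790 CE

Between varve 85 and the sediment surface there are 277 − 85 = 192 varves.
Removing the 4 false varves leaves 192 − 4 = 188 true varves beyond the flood layer.
Counting back 188 years from 1978 CE places the flood layer in 1978 − 188 = 1790 CE.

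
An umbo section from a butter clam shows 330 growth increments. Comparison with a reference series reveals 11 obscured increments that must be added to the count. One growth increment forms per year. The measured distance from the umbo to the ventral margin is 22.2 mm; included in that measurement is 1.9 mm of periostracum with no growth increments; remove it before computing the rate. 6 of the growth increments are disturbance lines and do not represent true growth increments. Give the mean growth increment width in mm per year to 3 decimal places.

0.061 mm per year

After corrections the count is 330 − 6 + 11 = 335 growth increments.
Removing the 1.9 mm offcut leaves 22.2 − 1.9 = 20.3 mm.
Extension rate ≈ 20.3 / 335 = 0.061 mm per year.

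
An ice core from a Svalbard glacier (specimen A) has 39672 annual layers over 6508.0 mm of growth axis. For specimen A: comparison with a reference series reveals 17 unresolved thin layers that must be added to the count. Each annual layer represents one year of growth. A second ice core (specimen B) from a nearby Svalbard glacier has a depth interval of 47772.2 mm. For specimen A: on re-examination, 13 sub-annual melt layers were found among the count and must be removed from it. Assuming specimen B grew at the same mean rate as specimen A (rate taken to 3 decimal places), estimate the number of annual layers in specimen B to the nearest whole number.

291294 annual layers

Specimen A: adjusted count: 39672 − 13 + 17 = 39676 annual layers.
A: Mean rate = 6508.0 mm / 39676 years ≈ 0.164 mm per year.
Specimen B: 47772.2 mm / 0.164 mm per year = 291293.90 years ≈ 291294 annual layers.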